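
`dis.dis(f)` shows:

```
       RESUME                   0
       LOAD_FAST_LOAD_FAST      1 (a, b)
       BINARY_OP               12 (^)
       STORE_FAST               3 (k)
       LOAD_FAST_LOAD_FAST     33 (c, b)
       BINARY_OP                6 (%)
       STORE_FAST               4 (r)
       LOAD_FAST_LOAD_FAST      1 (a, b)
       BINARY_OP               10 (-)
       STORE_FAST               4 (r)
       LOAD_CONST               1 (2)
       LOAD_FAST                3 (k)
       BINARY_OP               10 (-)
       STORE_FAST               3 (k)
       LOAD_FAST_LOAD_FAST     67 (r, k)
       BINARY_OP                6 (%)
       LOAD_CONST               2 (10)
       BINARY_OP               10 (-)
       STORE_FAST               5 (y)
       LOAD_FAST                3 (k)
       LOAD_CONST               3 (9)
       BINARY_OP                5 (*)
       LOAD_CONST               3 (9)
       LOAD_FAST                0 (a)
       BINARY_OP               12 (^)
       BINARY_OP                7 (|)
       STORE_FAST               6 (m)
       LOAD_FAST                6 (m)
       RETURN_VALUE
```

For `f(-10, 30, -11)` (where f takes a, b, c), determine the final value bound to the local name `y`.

LOAD_FAST_LOAD_FAST a,b → push -10,30. Stack: [-10, 30]
BINARY_OP ^ → -10 ^ 30 = -24. Stack: [-24]
STORE_FAST k → k=-24. Stack: []
LOAD_FAST_LOAD_FAST c,b → push -11,30. Stack: [-11, 30]
BINARY_OP % → -11 % 30 = 19. Stack: [19]
STORE_FAST r → r=19. Stack: []
LOAD_FAST_LOAD_FAST a,b → push -10,30. Stack: [-10, 30]
BINARY_OP - → -10 - 30 = -40. Stack: [-40]
STORE_FAST r → r=-40. Stack: []
LOAD_CONST → push 2. Stack: [2]
LOAD_FAST k → push -24. Stack: [2, -24]
BINARY_OP - → 2 - -24 = 26. Stack: [26]
STORE_FAST k → k=26. Stack: []
LOAD_FAST_LOAD_FAST r,k → push -40,26. Stack: [-40, 26]
BINARY_OP % → -40 % 26 = 12. Stack: [12]
LOAD_CONST → push 10. Stack: [12, 10]
BINARY_OP - → 12 - 10 = 2. Stack: [2]
STORE_FAST y → y=2. Stack: []
LOAD_FAST k → push 26. Stack: [26]
LOAD_CONST → push 9. Stack: [26, 9]
BINARY_OP * → 26 * 9 = 234. Stack: [234]
LOAD_CONST → push 9. Stack: [234, 9]
LOAD_FAST a → push -10. Stack: [234, 9, -10]
BINARY_OP ^ → 9 ^ -10 = -1. Stack: [234, -1]
BINARY_OP | → 234 | -1 = -1. Stack: [-1]
STORE_FAST m → m=-1. Stack: []
LOAD_FAST m → push -1. Stack: [-1]
RETURN_VALUE → return -1.

2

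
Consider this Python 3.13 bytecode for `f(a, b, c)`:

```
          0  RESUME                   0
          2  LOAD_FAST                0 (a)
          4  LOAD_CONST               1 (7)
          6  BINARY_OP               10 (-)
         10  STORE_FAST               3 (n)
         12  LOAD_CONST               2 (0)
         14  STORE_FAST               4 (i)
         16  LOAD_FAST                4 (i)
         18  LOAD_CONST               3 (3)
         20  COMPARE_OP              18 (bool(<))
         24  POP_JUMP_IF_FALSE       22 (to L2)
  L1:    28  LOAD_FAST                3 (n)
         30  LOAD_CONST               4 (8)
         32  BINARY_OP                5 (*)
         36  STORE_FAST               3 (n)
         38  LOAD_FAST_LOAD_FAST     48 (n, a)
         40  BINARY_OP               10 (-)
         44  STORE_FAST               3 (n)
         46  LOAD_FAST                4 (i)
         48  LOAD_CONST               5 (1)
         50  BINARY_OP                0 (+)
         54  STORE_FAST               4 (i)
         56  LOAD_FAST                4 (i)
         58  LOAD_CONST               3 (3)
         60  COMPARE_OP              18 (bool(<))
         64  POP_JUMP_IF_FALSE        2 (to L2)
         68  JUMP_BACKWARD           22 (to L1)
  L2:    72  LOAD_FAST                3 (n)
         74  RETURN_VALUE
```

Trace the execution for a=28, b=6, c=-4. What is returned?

LOAD_FAST a → push 28. Stack: [28]
LOAD_CONST → push 7. Stack: [28, 7]
BINARY_OP - → 28 - 7 = 21. Stack: [21]
STORE_FAST n → n=21. Stack: []
LOAD_CONST → push 0. Stack: [0]
STORE_FAST i → i=0. Stack: []
LOAD_FAST i → push 0. Stack: [0]
LOAD_CONST → push 3. Stack: [0, 3]
COMPARE_OP bool(<) → 0 vs 3 = True. Stack: [True]
POP_JUMP_IF_FALSE → pop True; no jump. Stack: []
LOAD_FAST n → push 21. Stack: [21]
LOAD_CONST → push 8. Stack: [21, 8]
BINARY_OP * → 21 * 8 = 168. Stack: [168]
STORE_FAST n → n=168. Stack: []
LOAD_FAST_LOAD_FAST n,a → push 168,28. Stack: [168, 28]
BINARY_OP - → 168 - 28 = 140. Stack: [140]
STORE_FAST n → n=140. Stack: []
LOAD_FAST i → push 0. Stack: [0]
LOAD_CONST → push 1. Stack: [0, 1]
BINARY_OP + → 0 + 1 = 1. Stack: [1]
STORE_FAST i → i=1. Stack: []
LOAD_FAST i → push 1. Stack: [1]
LOAD_CONST → push 3. Stack: [1, 3]
COMPARE_OP bool(<) → 1 vs 3 = True. Stack: [True]
POP_JUMP_IF_FALSE → pop True; no jump. Stack: []
LOAD_FAST n → push 140. Stack: [140]
LOAD_CONST → push 8. Stack: [140, 8]
BINARY_OP * → 140 * 8 = 1120. Stack: [1120]
STORE_FAST n → n=1120. Stack: []
LOAD_FAST_LOAD_FAST n,a → push 1120,28. Stack: [1120, 28]
BINARY_OP - → 1120 - 28 = 1092. Stack: [1092]
STORE_FAST n → n=1092. Stack: []
LOAD_FAST i → push 1. Stack: [1]
LOAD_CONST → push 1. Stack: [1, 1]
BINARY_OP + → 1 + 1 = 2. Stack: [2]
STORE_FAST i → i=2. Stack: []
LOAD_FAST i → push 2. Stack: [2]
LOAD_CONST → push 3. Stack: [2, 3]
COMPARE_OP bool(<) → 2 vs 3 = True. Stack: [True]
POP_JUMP_IF_FALSE → pop True; no jump. Stack: []
LOAD_FAST n → push 1092. Stack: [1092]
LOAD_CONST → push 8. Stack: [1092, 8]
BINARY_OP * → 1092 * 8 = 8736. Stack: [8736]
STORE_FAST n → n=8736. Stack: []
LOAD_FAST_LOAD_FAST n,a → push 8736,28. Stack: [8736, 28]
BINARY_OP - → 8736 - 28 = 8708. Stack: [8708]
STORE_FAST n → n=8708. Stack: []
LOAD_FAST i → push 2. Stack: [2]
LOAD_CONST → push 1. Stack: [2, 1]
BINARY_OP + → 2 + 1 = 3. Stack: [3]
STORE_FAST i → i=3. Stack: []
LOAD_FAST i → push 3. Stack: [3]
LOAD_CONST → push 3. Stack: [3, 3]
COMPARE_OP bool(<) → 3 vs 3 = False. Stack: [False]
POP_JUMP_IF_FALSE → pop False; jump. Stack: []
LOAD_FAST n → push 8708. Stack: [8708]
RETURN_VALUE → return 8708.

8708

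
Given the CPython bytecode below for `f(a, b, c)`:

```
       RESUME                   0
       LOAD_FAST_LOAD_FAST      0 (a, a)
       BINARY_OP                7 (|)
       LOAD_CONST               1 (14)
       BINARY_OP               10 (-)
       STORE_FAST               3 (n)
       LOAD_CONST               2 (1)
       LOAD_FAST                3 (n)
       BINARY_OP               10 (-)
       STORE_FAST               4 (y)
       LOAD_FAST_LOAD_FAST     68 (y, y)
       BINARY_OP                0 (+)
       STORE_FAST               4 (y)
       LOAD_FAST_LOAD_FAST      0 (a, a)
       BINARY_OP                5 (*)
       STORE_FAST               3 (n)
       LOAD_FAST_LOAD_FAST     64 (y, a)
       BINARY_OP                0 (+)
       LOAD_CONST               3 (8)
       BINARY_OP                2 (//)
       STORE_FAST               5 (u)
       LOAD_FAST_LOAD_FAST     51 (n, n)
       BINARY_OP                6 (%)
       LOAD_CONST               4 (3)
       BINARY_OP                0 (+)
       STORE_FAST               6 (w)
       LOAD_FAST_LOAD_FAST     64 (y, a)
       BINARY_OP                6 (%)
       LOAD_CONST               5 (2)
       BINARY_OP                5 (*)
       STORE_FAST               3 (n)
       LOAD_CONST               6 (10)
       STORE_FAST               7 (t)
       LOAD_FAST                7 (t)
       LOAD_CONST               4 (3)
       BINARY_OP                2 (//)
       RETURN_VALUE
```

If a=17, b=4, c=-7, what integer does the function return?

LOAD_FAST_LOAD_FAST a,a → push 17,17. Stack: [17, 17]
BINARY_OP | → 17 | 17 = 17. Stack: [17]
LOAD_CONST → push 14. Stack: [17, 14]
BINARY_OP - → 17 - 14 = 3. Stack: [3]
STORE_FAST n → n=3. Stack: []
LOAD_CONST → push 1. Stack: [1]
LOAD_FAST n → push 3. Stack: [1, 3]
BINARY_OP - → 1 - 3 = -2. Stack: [-2]
STORE_FAST y → y=-2. Stack: []
LOAD_FAST_LOAD_FAST y,y → push -2,-2. Stack: [-2, -2]
BINARY_OP + → -2 + -2 = -4. Stack: [-4]
STORE_FAST y → y=-4. Stack: []
LOAD_FAST_LOAD_FAST a,a → push 17,17. Stack: [17, 17]
BINARY_OP * → 17 * 17 = 289. Stack: [289]
STORE_FAST n → n=289. Stack: []
LOAD_FAST_LOAD_FAST y,a → push -4,17. Stack: [-4, 17]
BINARY_OP + → -4 + 17 = 13. Stack: [13]
LOAD_CONST → push 8. Stack: [13, 8]
BINARY_OP // → 13 // 8 = 1. Stack: [1]
STORE_FAST u → u=1. Stack: []
LOAD_FAST_LOAD_FAST n,n → push 289,289. Stack: [289, 289]
BINARY_OP % → 289 % 289 = 0. Stack: [0]
LOAD_CONST → push 3. Stack: [0, 3]
BINARY_OP + → 0 + 3 = 3. Stack: [3]
STORE_FAST w → w=3. Stack: []
LOAD_FAST_LOAD_FAST y,a → push -4,17. Stack: [-4, 17]
BINARY_OP % → -4 % 17 = 13. Stack: [13]
LOAD_CONST → push 2. Stack: [13, 2]
BINARY_OP * → 13 * 2 = 26. Stack: [26]
STORE_FAST n → n=26. Stack: []
LOAD_CONST → push 10. Stack: [10]
STORE_FAST t → t=10. Stack: []
LOAD_FAST t → push 10. Stack: [10]
LOAD_CONST → push 3. Stack: [10, 3]
BINARY_OP // → 10 // 3 = 3. Stack: [3]
RETURN_VALUE → return 3.

3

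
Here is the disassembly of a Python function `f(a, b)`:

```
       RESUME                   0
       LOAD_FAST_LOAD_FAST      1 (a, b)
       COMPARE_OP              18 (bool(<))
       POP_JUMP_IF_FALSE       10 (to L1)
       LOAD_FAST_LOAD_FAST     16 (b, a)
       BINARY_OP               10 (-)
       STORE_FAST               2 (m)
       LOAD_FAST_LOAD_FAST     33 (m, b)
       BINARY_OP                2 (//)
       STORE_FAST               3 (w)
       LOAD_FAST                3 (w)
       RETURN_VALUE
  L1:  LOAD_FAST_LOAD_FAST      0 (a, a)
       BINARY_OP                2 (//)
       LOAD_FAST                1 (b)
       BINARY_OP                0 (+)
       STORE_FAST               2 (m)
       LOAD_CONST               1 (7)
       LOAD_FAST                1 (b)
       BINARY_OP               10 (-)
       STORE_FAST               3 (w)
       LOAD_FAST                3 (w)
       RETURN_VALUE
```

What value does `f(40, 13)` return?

-6

LOAD_FAST_LOAD_FAST a,b → push 40,13. Stack: [40, 13]
COMPARE_OP bool(<) → 40 vs 13 = False. Stack: [False]
POP_JUMP_IF_FALSE → pop False; jump. Stack: []
LOAD_FAST_LOAD_FAST a,a → push 40,40. Stack: [40, 40]
BINARY_OP // → 40 // 40 = 1. Stack: [1]
LOAD_FAST b → push 13. Stack: [1, 13]
BINARY_OP + → 1 + 13 = 14. Stack: [14]
STORE_FAST m → m=14. Stack: []
LOAD_CONST → push 7. Stack: [7]
LOAD_FAST b → push 13. Stack: [7, 13]
BINARY_OP - → 7 - 13 = -6. Stack: [-6]
STORE_FAST w → w=-6. Stack: []
LOAD_FAST w → push -6. Stack: [-6]
RETURN_VALUE → return -6.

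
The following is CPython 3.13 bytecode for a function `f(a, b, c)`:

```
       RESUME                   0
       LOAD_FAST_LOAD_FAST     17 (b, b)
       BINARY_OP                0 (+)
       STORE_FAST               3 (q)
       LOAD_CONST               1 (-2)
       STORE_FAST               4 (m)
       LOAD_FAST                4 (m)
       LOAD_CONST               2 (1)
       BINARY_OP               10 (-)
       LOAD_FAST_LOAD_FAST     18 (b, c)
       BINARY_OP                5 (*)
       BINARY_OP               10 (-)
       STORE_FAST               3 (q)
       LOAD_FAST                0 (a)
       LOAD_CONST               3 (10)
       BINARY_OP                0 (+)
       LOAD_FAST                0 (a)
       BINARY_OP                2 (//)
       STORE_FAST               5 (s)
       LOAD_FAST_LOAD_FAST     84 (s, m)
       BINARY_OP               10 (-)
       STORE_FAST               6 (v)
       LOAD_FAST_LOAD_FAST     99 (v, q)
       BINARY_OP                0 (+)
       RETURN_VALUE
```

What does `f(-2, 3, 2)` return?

LOAD_FAST_LOAD_FAST b,b → push 3,3. Stack: [3, 3]
BINARY_OP + → 3 + 3 = 6. Stack: [6]
STORE_FAST q → q=6. Stack: []
LOAD_CONST → push -2. Stack: [-2]
STORE_FAST m → m=-2. Stack: []
LOAD_FAST m → push -2. Stack: [-2]
LOAD_CONST → push 1. Stack: [-2, 1]
BINARY_OP - → -2 - 1 = -3. Stack: [-3]
LOAD_FAST_LOAD_FAST b,c → push 3,2. Stack: [-3, 3, 2]
BINARY_OP * → 3 * 2 = 6. Stack: [-3, 6]
BINARY_OP - → -3 - 6 = -9. Stack: [-9]
STORE_FAST q → q=-9. Stack: []
LOAD_FAST a → push -2. Stack: [-2]
LOAD_CONST → push 10. Stack: [-2, 10]
BINARY_OP + → -2 + 10 = 8. Stack: [8]
LOAD_FAST a → push -2. Stack: [8, -2]
BINARY_OP // → 8 // -2 = -4. Stack: [-4]
STORE_FAST s → s=-4. Stack: []
LOAD_FAST_LOAD_FAST s,m → push -4,-2. Stack: [-4, -2]
BINARY_OP - → -4 - -2 = -2. Stack: [-2]
STORE_FAST v → v=-2. Stack: []
LOAD_FAST_LOAD_FAST v,q → push -2,-9. Stack: [-2, -9]
BINARY_OP + → -2 + -9 = -11. Stack: [-11]
RETURN_VALUE → return -11.

-11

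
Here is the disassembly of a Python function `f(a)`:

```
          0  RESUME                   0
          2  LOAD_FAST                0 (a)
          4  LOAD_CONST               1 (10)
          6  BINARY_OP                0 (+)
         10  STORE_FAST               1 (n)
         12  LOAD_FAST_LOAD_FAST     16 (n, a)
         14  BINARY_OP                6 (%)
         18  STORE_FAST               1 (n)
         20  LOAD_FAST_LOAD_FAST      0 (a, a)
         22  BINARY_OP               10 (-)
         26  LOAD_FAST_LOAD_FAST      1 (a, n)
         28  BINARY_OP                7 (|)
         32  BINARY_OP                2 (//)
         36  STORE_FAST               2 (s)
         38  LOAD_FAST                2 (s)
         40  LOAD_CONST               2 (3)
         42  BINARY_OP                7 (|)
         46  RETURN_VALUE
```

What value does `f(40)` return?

LOAD_FAST a → push 40. Stack: [40]
LOAD_CONST → push 10. Stack: [40, 10]
BINARY_OP + → 40 + 10 = 50. Stack: [50]
STORE_FAST n → n=50. Stack: []
LOAD_FAST_LOAD_FAST n,a → push 50,40. Stack: [50, 40]
BINARY_OP % → 50 % 40 = 10. Stack: [10]
STORE_FAST n → n=10. Stack: []
LOAD_FAST_LOAD_FAST a,a → push 40,40. Stack: [40, 40]
BINARY_OP - → 40 - 40 = 0. Stack: [0]
LOAD_FAST_LOAD_FAST a,n → push 40,10. Stack: [0, 40, 10]
BINARY_OP | → 40 | 10 = 42. Stack: [0, 42]
BINARY_OP // → 0 // 42 = 0. Stack: [0]
STORE_FAST s → s=0. Stack: []
LOAD_FAST s → push 0. Stack: [0]
LOAD_CONST → push 3. Stack: [0, 3]
BINARY_OP | → 0 | 3 = 3. Stack: [3]
RETURN_VALUE → return 3.

3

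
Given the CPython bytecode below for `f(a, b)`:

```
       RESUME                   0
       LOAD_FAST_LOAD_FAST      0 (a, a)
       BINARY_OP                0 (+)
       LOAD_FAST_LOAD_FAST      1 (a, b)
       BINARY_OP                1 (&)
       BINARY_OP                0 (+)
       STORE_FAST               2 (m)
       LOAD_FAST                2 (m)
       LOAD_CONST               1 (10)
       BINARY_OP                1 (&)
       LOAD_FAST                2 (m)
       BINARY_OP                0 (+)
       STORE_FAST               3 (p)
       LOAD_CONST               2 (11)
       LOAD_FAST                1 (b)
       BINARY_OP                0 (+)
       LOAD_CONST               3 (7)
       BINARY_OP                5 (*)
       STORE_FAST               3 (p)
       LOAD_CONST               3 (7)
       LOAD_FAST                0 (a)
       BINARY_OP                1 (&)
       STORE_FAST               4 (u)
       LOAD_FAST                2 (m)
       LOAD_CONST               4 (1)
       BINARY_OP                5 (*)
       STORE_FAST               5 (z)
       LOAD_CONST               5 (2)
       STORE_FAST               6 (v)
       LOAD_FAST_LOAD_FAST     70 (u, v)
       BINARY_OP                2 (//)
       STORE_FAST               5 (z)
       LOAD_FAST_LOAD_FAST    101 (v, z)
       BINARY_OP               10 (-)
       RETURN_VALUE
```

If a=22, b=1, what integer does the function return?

LOAD_FAST_LOAD_FAST a,a → push 22,22. Stack: [22, 22]
BINARY_OP + → 22 + 22 = 44. Stack: [44]
LOAD_FAST_LOAD_FAST a,b → push 22,1. Stack: [44, 22, 1]
BINARY_OP & → 22 & 1 = 0. Stack: [44, 0]
BINARY_OP + → 44 + 0 = 44. Stack: [44]
STORE_FAST m → m=44. Stack: []
LOAD_FAST m → push 44. Stack: [44]
LOAD_CONST → push 10. Stack: [44, 10]
BINARY_OP & → 44 & 10 = 8. Stack: [8]
LOAD_FAST m → push 44. Stack: [8, 44]
BINARY_OP + → 8 + 44 = 52. Stack: [52]
STORE_FAST p → p=52. Stack: []
LOAD_CONST → push 11. Stack: [11]
LOAD_FAST b → push 1. Stack: [11, 1]
BINARY_OP + → 11 + 1 = 12. Stack: [12]
LOAD_CONST → push 7. Stack: [12, 7]
BINARY_OP * → 12 * 7 = 84. Stack: [84]
STORE_FAST p → p=84. Stack: []
LOAD_CONST → push 7. Stack: [7]
LOAD_FAST a → push 22. Stack: [7, 22]
BINARY_OP & → 7 & 22 = 6. Stack: [6]
STORE_FAST u → u=6. Stack: []
LOAD_FAST m → push 44. Stack: [44]
LOAD_CONST → push 1. Stack: [44, 1]
BINARY_OP * → 44 * 1 = 44. Stack: [44]
STORE_FAST z → z=44. Stack: []
LOAD_CONST → push 2. Stack: [2]
STORE_FAST v → v=2. Stack: []
LOAD_FAST_LOAD_FAST u,v → push 6,2. Stack: [6, 2]
BINARY_OP // → 6 // 2 = 3. Stack: [3]
STORE_FAST z → z=3. Stack: []
LOAD_FAST_LOAD_FAST v,z → push 2,3. Stack: [2, 3]
BINARY_OP - → 2 - 3 = -1. Stack: [-1]
RETURN_VALUE → return -1.

-1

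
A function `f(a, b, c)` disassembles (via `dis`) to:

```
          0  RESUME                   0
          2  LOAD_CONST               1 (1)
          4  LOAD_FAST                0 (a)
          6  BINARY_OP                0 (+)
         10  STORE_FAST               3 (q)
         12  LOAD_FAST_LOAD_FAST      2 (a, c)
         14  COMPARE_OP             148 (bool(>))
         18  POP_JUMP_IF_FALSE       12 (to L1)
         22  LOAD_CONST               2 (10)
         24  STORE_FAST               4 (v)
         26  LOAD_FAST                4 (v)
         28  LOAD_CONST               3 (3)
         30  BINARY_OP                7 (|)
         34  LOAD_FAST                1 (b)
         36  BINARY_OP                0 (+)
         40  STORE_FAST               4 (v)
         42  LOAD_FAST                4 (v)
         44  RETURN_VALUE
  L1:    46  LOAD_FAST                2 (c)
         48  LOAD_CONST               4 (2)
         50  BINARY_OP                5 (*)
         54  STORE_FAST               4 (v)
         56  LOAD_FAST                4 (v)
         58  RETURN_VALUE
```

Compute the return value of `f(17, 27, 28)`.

56

LOAD_CONST → push 1. Stack: [1]
LOAD_FAST a → push 17. Stack: [1, 17]
BINARY_OP + → 1 + 17 = 18. Stack: [18]
STORE_FAST q → q=18. Stack: []
LOAD_FAST_LOAD_FAST a,c → push 17,28. Stack: [17, 28]
COMPARE_OP bool(>) → 17 vs 28 = False. Stack: [False]
POP_JUMP_IF_FALSE → pop False; jump. Stack: []
LOAD_FAST c → push 28. Stack: [28]
LOAD_CONST → push 2. Stack: [28, 2]
BINARY_OP * → 28 * 2 = 56. Stack: [56]
STORE_FAST v → v=56. Stack: []
LOAD_FAST v → push 56. Stack: [56]
RETURN_VALUE → return 56.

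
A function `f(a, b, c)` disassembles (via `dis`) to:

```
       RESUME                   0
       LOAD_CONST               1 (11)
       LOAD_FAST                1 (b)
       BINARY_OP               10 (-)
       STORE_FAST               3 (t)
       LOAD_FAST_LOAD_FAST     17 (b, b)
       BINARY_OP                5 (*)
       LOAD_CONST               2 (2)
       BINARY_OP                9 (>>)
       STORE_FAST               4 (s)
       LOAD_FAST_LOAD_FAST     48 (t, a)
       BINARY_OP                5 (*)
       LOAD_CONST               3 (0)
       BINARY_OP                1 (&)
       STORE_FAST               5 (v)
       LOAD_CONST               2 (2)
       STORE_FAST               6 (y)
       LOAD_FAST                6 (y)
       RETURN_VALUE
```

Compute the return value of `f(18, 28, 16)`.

LOAD_CONST → push 11. Stack: [11]
LOAD_FAST b → push 28. Stack: [11, 28]
BINARY_OP - → 11 - 28 = -17. Stack: [-17]
STORE_FAST t → t=-17. Stack: []
LOAD_FAST_LOAD_FAST b,b → push 28,28. Stack: [28, 28]
BINARY_OP * → 28 * 28 = 784. Stack: [784]
LOAD_CONST → push 2. Stack: [784, 2]
BINARY_OP >> → 784 >> 2 = 196. Stack: [196]
STORE_FAST s → s=196. Stack: []
LOAD_FAST_LOAD_FAST t,a → push -17,18. Stack: [-17, 18]
BINARY_OP * → -17 * 18 = -306. Stack: [-306]
LOAD_CONST → push 0. Stack: [-306, 0]
BINARY_OP & → -306 & 0 = 0. Stack: [0]
STORE_FAST v → v=0. Stack: []
LOAD_CONST → push 2. Stack: [2]
STORE_FAST y → y=2. Stack: []
LOAD_FAST y → push 2. Stack: [2]
RETURN_VALUE → return 2.

2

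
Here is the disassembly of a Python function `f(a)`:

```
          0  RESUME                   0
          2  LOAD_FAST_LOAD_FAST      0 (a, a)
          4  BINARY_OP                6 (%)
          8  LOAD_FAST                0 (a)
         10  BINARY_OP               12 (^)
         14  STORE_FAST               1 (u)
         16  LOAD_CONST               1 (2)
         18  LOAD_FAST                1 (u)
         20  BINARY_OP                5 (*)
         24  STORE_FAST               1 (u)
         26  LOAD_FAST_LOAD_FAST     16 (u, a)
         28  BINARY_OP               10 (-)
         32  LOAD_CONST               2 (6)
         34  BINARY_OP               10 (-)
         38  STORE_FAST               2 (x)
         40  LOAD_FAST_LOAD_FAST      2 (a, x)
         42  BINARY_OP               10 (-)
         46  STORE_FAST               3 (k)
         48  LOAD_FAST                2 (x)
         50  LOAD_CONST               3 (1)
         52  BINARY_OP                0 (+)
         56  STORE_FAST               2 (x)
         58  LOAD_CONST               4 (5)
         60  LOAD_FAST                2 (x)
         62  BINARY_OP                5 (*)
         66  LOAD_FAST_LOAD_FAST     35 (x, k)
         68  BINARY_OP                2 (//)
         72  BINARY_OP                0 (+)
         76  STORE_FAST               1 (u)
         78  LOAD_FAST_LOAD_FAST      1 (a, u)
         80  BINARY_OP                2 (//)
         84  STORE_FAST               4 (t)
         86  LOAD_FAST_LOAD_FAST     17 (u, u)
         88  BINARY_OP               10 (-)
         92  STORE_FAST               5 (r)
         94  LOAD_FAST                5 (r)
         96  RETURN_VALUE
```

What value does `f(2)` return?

0

LOAD_FAST_LOAD_FAST a,a → push 2,2. Stack: [2, 2]
BINARY_OP % → 2 % 2 = 0. Stack: [0]
LOAD_FAST a → push 2. Stack: [0, 2]
BINARY_OP ^ → 0 ^ 2 = 2. Stack: [2]
STORE_FAST u → u=2. Stack: []
LOAD_CONST → push 2. Stack: [2]
LOAD_FAST u → push 2. Stack: [2, 2]
BINARY_OP * → 2 * 2 = 4. Stack: [4]
STORE_FAST u → u=4. Stack: []
LOAD_FAST_LOAD_FAST u,a → push 4,2. Stack: [4, 2]
BINARY_OP - → 4 - 2 = 2. Stack: [2]
LOAD_CONST → push 6. Stack: [2, 6]
BINARY_OP - → 2 - 6 = -4. Stack: [-4]
STORE_FAST x → x=-4. Stack: []
LOAD_FAST_LOAD_FAST a,x → push 2,-4. Stack: [2, -4]
BINARY_OP - → 2 - -4 = 6. Stack: [6]
STORE_FAST k → k=6. Stack: []
LOAD_FAST x → push -4. Stack: [-4]
LOAD_CONST → push 1. Stack: [-4, 1]
BINARY_OP + → -4 + 1 = -3. Stack: [-3]
STORE_FAST x → x=-3. Stack: []
LOAD_CONST → push 5. Stack: [5]
LOAD_FAST x → push -3. Stack: [5, -3]
BINARY_OP * → 5 * -3 = -15. Stack: [-15]
LOAD_FAST_LOAD_FAST x,k → push -3,6. Stack: [-15, -3, 6]
BINARY_OP // → -3 // 6 = -1. Stack: [-15, -1]
BINARY_OP + → -15 + -1 = -16. Stack: [-16]
STORE_FAST u → u=-16. Stack: []
LOAD_FAST_LOAD_FAST a,u → push 2,-16. Stack: [2, -16]
BINARY_OP // → 2 // -16 = -1. Stack: [-1]
STORE_FAST t → t=-1. Stack: []
LOAD_FAST_LOAD_FAST u,u → push -16,-16. Stack: [-16, -16]
BINARY_OP - → -16 - -16 = 0. Stack: [0]
STORE_FAST r → r=0. Stack: []
LOAD_FAST r → push 0. Stack: [0]
RETURN_VALUE → return 0.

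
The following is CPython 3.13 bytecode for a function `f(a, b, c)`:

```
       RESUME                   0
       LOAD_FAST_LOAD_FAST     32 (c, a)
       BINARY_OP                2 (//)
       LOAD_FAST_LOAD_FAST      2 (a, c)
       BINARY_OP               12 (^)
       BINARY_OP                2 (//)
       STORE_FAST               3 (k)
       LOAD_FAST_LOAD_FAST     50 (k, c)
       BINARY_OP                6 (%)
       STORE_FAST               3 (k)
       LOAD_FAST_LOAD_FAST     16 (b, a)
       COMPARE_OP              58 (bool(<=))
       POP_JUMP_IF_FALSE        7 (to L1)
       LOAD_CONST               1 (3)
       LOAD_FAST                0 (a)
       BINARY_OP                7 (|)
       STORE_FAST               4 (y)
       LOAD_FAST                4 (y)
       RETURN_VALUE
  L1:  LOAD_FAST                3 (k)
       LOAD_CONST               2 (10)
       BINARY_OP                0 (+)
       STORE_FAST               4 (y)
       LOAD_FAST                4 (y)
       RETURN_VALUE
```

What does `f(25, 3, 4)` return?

27

LOAD_FAST_LOAD_FAST c,a → push 4,25. Stack: [4, 25]
BINARY_OP // → 4 // 25 = 0. Stack: [0]
LOAD_FAST_LOAD_FAST a,c → push 25,4. Stack: [0, 25, 4]
BINARY_OP ^ → 25 ^ 4 = 29. Stack: [0, 29]
BINARY_OP // → 0 // 29 = 0. Stack: [0]
STORE_FAST k → k=0. Stack: []
LOAD_FAST_LOAD_FAST k,c → push 0,4. Stack: [0, 4]
BINARY_OP % → 0 % 4 = 0. Stack: [0]
STORE_FAST k → k=0. Stack: []
LOAD_FAST_LOAD_FAST b,a → push 3,25. Stack: [3, 25]
COMPARE_OP bool(<=) → 3 vs 25 = True. Stack: [True]
POP_JUMP_IF_FALSE → pop True; no jump. Stack: []
LOAD_CONST → push 3. Stack: [3]
LOAD_FAST a → push 25. Stack: [3, 25]
BINARY_OP | → 3 | 25 = 27. Stack: [27]
STORE_FAST y → y=27. Stack: []
LOAD_FAST y → push 27. Stack: [27]
RETURN_VALUE → return 27.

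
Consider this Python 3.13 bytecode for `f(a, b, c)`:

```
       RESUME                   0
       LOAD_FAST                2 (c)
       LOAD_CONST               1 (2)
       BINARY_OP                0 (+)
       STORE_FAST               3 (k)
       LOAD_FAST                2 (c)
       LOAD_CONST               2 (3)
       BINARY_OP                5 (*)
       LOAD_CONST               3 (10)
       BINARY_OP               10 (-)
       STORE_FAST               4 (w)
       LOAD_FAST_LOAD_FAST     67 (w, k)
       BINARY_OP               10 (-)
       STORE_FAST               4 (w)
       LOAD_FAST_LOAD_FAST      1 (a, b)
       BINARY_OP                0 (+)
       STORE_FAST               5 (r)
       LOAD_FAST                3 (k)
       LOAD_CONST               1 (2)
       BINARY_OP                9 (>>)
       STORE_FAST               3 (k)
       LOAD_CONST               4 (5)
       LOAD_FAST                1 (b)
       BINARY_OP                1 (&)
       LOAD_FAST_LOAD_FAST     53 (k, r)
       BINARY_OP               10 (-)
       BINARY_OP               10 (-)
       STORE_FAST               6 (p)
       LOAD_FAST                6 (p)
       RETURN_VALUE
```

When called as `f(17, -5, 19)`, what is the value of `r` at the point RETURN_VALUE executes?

12

LOAD_FAST c → push 19. Stack: [19]
LOAD_CONST → push 2. Stack: [19, 2]
BINARY_OP + → 19 + 2 = 21. Stack: [21]
STORE_FAST k → k=21. Stack: []
LOAD_FAST c → push 19. Stack: [19]
LOAD_CONST → push 3. Stack: [19, 3]
BINARY_OP * → 19 * 3 = 57. Stack: [57]
LOAD_CONST → push 10. Stack: [57, 10]
BINARY_OP - → 57 - 10 = 47. Stack: [47]
STORE_FAST w → w=47. Stack: []
LOAD_FAST_LOAD_FAST w,k → push 47,21. Stack: [47, 21]
BINARY_OP - → 47 - 21 = 26. Stack: [26]
STORE_FAST w → w=26. Stack: []
LOAD_FAST_LOAD_FAST a,b → push 17,-5. Stack: [17, -5]
BINARY_OP + → 17 + -5 = 12. Stack: [12]
STORE_FAST r → r=12. Stack: []
LOAD_FAST k → push 21. Stack: [21]
LOAD_CONST → push 2. Stack: [21, 2]
BINARY_OP >> → 21 >> 2 = 5. Stack: [5]
STORE_FAST k → k=5. Stack: []
LOAD_CONST → push 5. Stack: [5]
LOAD_FAST b → push -5. Stack: [5, -5]
BINARY_OP & → 5 & -5 = 1. Stack: [1]
LOAD_FAST_LOAD_FAST k,r → push 5,12. Stack: [1, 5, 12]
BINARY_OP - → 5 - 12 = -7. Stack: [1, -7]
BINARY_OP - → 1 - -7 = 8. Stack: [8]
STORE_FAST p → p=8. Stack: []
LOAD_FAST p → push 8. Stack: [8]
RETURN_VALUE → return 8.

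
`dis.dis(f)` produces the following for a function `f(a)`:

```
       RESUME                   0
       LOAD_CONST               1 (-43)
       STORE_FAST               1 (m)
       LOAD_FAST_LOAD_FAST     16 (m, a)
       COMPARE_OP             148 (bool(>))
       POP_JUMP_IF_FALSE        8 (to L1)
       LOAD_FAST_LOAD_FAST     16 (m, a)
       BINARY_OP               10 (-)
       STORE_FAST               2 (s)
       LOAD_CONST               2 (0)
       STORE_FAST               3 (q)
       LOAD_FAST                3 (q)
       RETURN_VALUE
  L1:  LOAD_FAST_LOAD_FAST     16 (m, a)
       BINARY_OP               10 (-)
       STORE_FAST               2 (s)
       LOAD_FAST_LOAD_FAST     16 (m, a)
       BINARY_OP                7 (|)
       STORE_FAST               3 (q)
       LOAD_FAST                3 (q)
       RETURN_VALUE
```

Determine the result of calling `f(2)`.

LOAD_CONST → push -43. Stack: [-43]
STORE_FAST m → m=-43. Stack: []
LOAD_FAST_LOAD_FAST m,a → push -43,2. Stack: [-43, 2]
COMPARE_OP bool(>) → -43 vs 2 = False. Stack: [False]
POP_JUMP_IF_FALSE → pop False; jump. Stack: []
LOAD_FAST_LOAD_FAST m,a → push -43,2. Stack: [-43, 2]
BINARY_OP - → -43 - 2 = -45. Stack: [-45]
STORE_FAST s → s=-45. Stack: []
LOAD_FAST_LOAD_FAST m,a → push -43,2. Stack: [-43, 2]
BINARY_OP | → -43 | 2 = -41. Stack: [-41]
STORE_FAST q → q=-41. Stack: []
LOAD_FAST q → push -41. Stack: [-41]
RETURN_VALUE → return -41.

-41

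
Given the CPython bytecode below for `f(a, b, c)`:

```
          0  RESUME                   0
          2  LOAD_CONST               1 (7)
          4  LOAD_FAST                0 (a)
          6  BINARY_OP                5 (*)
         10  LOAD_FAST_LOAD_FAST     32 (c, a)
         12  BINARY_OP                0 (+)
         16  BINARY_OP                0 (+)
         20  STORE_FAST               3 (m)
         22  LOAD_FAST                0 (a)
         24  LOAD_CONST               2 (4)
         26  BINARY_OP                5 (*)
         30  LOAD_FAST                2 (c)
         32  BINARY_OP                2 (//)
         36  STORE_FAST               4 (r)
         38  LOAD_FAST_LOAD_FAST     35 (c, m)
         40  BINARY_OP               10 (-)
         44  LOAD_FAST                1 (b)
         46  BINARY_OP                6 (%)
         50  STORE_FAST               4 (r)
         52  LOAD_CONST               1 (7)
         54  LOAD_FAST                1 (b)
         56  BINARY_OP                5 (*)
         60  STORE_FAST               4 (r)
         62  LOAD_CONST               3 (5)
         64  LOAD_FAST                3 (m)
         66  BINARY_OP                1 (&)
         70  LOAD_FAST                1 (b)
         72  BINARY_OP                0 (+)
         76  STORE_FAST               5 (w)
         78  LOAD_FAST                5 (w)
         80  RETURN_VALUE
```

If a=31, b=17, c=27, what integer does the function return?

LOAD_CONST → push 7. Stack: [7]
LOAD_FAST a → push 31. Stack: [7, 31]
BINARY_OP * → 7 * 31 = 217. Stack: [217]
LOAD_FAST_LOAD_FAST c,a → push 27,31. Stack: [217, 27, 31]
BINARY_OP + → 27 + 31 = 58. Stack: [217, 58]
BINARY_OP + → 217 + 58 = 275. Stack: [275]
STORE_FAST m → m=275. Stack: []
LOAD_FAST a → push 31. Stack: [31]
LOAD_CONST → push 4. Stack: [31, 4]
BINARY_OP * → 31 * 4 = 124. Stack: [124]
LOAD_FAST c → push 27. Stack: [124, 27]
BINARY_OP // → 124 // 27 = 4. Stack: [4]
STORE_FAST r → r=4. Stack: []
LOAD_FAST_LOAD_FAST c,m → push 27,275. Stack: [27, 275]
BINARY_OP - → 27 - 275 = -248. Stack: [-248]
LOAD_FAST b → push 17. Stack: [-248, 17]
BINARY_OP % → -248 % 17 = 7. Stack: [7]
STORE_FAST r → r=7. Stack: []
LOAD_CONST → push 7. Stack: [7]
LOAD_FAST b → push 17. Stack: [7, 17]
BINARY_OP * → 7 * 17 = 119. Stack: [119]
STORE_FAST r → r=119. Stack: []
LOAD_CONST → push 5. Stack: [5]
LOAD_FAST m → push 275. Stack: [5, 275]
BINARY_OP & → 5 & 275 = 1. Stack: [1]
LOAD_FAST b → push 17. Stack: [1, 17]
BINARY_OP + → 1 + 17 = 18. Stack: [18]
STORE_FAST w → w=18. Stack: []
LOAD_FAST w → push 18. Stack: [18]
RETURN_VALUE → return 18.

18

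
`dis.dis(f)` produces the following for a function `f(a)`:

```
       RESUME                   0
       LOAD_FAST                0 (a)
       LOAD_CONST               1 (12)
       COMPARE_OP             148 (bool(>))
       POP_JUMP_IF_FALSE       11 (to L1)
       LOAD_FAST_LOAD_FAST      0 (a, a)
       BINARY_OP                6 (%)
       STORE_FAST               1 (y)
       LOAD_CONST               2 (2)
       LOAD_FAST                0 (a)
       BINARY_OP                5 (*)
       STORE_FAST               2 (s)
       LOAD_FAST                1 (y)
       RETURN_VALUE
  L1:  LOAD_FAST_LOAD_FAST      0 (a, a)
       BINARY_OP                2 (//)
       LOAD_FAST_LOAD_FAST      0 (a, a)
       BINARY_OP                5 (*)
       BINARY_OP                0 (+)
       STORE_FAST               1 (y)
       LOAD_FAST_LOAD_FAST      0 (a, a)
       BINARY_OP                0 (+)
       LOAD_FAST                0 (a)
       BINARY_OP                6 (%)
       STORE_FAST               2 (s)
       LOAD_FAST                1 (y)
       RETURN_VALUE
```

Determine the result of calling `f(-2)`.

LOAD_FAST a → push -2. Stack: [-2]
LOAD_CONST → push 12. Stack: [-2, 12]
COMPARE_OP bool(>) → -2 vs 12 = False. Stack: [False]
POP_JUMP_IF_FALSE → pop False; jump. Stack: []
LOAD_FAST_LOAD_FAST a,a → push -2,-2. Stack: [-2, -2]
BINARY_OP // → -2 // -2 = 1. Stack: [1]
LOAD_FAST_LOAD_FAST a,a → push -2,-2. Stack: [1, -2, -2]
BINARY_OP * → -2 * -2 = 4. Stack: [1, 4]
BINARY_OP + → 1 + 4 = 5. Stack: [5]
STORE_FAST y → y=5. Stack: []
LOAD_FAST_LOAD_FAST a,a → push -2,-2. Stack: [-2, -2]
BINARY_OP + → -2 + -2 = -4. Stack: [-4]
LOAD_FAST a → push -2. Stack: [-4, -2]
BINARY_OP % → -4 % -2 = 0. Stack: [0]
STORE_FAST s → s=0. Stack: []
LOAD_FAST y → push 5. Stack: [5]
RETURN_VALUE → return 5.

5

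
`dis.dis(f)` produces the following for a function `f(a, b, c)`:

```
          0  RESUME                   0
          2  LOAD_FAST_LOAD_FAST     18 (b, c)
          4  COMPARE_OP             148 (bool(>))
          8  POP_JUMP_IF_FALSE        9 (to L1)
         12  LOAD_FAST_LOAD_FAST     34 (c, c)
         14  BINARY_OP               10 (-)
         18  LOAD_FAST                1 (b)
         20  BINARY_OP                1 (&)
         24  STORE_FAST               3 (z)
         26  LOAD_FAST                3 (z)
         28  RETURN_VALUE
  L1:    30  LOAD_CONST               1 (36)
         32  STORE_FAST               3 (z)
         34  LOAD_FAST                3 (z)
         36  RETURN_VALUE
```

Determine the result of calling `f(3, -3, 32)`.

LOAD_FAST_LOAD_FAST b,c → push -3,32. Stack: [-3, 32]
COMPARE_OP bool(>) → -3 vs 32 = False. Stack: [False]
POP_JUMP_IF_FALSE → pop False; jump. Stack: []
LOAD_CONST → push 36. Stack: [36]
STORE_FAST z → z=36. Stack: []
LOAD_FAST z → push 36. Stack: [36]
RETURN_VALUE → return 36.

36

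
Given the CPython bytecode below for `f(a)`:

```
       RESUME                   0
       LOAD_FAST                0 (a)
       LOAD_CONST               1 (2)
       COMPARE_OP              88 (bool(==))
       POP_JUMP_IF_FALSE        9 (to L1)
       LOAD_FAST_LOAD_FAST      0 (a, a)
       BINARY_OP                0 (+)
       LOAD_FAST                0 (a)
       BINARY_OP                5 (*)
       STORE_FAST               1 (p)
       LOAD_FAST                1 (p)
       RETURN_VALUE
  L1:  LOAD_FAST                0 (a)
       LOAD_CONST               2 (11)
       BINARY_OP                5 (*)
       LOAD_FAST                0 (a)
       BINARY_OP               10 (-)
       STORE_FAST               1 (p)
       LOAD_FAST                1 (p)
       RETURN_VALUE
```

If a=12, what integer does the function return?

120

LOAD_FAST a → push 12. Stack: [12]
LOAD_CONST → push 2. Stack: [12, 2]
COMPARE_OP bool(==) → 12 vs 2 = False. Stack: [False]
POP_JUMP_IF_FALSE → pop False; jump. Stack: []
LOAD_FAST a → push 12. Stack: [12]
LOAD_CONST → push 11. Stack: [12, 11]
BINARY_OP * → 12 * 11 = 132. Stack: [132]
LOAD_FAST a → push 12. Stack: [132, 12]
BINARY_OP - → 132 - 12 = 120. Stack: [120]
STORE_FAST p → p=120. Stack: []
LOAD_FAST p → push 120. Stack: [120]
RETURN_VALUE → return 120.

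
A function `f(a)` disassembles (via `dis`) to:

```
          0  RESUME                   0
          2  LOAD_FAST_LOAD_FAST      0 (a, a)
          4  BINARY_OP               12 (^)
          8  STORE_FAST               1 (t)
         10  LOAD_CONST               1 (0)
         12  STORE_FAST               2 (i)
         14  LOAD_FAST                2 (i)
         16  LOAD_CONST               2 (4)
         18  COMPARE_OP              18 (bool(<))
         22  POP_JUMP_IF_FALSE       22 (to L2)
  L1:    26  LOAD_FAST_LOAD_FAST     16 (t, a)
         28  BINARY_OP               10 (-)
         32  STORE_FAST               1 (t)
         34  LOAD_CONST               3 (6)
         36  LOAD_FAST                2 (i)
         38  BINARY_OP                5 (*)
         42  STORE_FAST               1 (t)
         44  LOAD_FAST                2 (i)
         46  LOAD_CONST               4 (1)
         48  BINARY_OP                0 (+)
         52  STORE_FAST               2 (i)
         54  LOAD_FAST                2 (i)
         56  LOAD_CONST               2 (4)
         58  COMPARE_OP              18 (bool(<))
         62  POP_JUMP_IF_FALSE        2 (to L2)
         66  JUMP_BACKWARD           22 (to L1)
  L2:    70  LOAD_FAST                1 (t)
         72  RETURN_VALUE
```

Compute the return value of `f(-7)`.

LOAD_FAST_LOAD_FAST a,a → push -7,-7
BINARY_OP ^ → -7 ^ -7 = 0
STORE_FAST t → t=0
LOAD_CONST → push 0
STORE_FAST i → i=0
LOAD_FAST i → push 0
LOAD_CONST → push 4
COMPARE_OP bool(<) → 0 vs 4 = True
POP_JUMP_IF_FALSE → pop True; no jump
LOAD_FAST_LOAD_FAST t,a → push 0,-7
BINARY_OP - → 0 - -7 = 7
STORE_FAST t → t=7
LOAD_CONST → push 6
LOAD_FAST i → push 0
BINARY_OP * → 6 * 0 = 0
STORE_FAST t → t=0
LOAD_FAST i → push 0
LOAD_CONST → push 1
BINARY_OP + → 0 + 1 = 1
STORE_FAST i → i=1
LOAD_FAST i → push 1
LOAD_CONST → push 4
COMPARE_OP bool(<) → 1 vs 4 = True
POP_JUMP_IF_FALSE → pop True; no jump
LOAD_FAST_LOAD_FAST t,a → push 0,-7
BINARY_OP - → 0 - -7 = 7
STORE_FAST t → t=7
LOAD_CONST → push 6
LOAD_FAST i → push 1
BINARY_OP * → 6 * 1 = 6
STORE_FAST t → t=6
LOAD_FAST i → push 1
LOAD_CONST → push 1
BINARY_OP + → 1 + 1 = 2
STORE_FAST i → i=2
LOAD_FAST i → push 2
LOAD_CONST → push 4
COMPARE_OP bool(<) → 2 vs 4 = True
POP_JUMP_IF_FALSE → pop True; no jump
LOAD_FAST_LOAD_FAST t,a → push 6,-7
BINARY_OP - → 6 - -7 = 13
STORE_FAST t → t=13
LOAD_CONST → push 6
LOAD_FAST i → push 2
BINARY_OP * → 6 * 2 = 12
STORE_FAST t → t=12
LOAD_FAST i → push 2
LOAD_CONST → push 1
BINARY_OP + → 2 + 1 = 3
STORE_FAST i → i=3
LOAD_FAST i → push 3
LOAD_CONST → push 4
COMPARE_OP bool(<) → 3 vs 4 = True
POP_JUMP_IF_FALSE → pop True; no jump
LOAD_FAST_LOAD_FAST t,a → push 12,-7
BINARY_OP - → 12 - -7 = 19
STORE_FAST t → t=19
LOAD_CONST → push 6
LOAD_FAST i → push 3
BINARY_OP * → 6 * 3 = 18
STORE_FAST t → t=18
LOAD_FAST i → push 3
LOAD_CONST → push 1
BINARY_OP + → 3 + 1 = 4
STORE_FAST i → i=4
LOAD_FAST i → push 4
LOAD_CONST → push 4
COMPARE_OP bool(<) → 4 vs 4 = False
POP_JUMP_IF_FALSE → pop False; jump
LOAD_FAST t → push 18
RETURN_VALUE → return 18.

18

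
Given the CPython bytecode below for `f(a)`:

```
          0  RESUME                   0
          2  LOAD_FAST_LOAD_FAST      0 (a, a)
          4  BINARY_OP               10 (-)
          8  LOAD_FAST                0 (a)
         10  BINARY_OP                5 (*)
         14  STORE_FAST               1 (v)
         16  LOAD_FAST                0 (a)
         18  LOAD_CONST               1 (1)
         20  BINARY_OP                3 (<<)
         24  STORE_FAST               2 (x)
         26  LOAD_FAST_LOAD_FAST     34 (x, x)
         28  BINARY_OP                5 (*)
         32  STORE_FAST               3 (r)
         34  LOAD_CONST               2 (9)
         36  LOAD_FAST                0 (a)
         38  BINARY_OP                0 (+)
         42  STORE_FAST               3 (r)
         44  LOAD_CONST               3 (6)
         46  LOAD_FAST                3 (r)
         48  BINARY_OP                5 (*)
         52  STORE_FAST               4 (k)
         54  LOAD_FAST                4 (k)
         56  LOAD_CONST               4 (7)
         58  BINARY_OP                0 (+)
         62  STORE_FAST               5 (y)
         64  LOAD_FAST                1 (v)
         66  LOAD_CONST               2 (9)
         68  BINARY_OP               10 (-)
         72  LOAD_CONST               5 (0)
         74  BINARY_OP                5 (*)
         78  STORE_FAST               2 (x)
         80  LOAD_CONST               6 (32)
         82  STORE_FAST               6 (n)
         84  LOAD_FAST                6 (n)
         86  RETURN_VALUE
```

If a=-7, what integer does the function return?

LOAD_FAST_LOAD_FAST a,a → push -7,-7. Stack: [-7, -7]
BINARY_OP - → -7 - -7 = 0. Stack: [0]
LOAD_FAST a → push -7. Stack: [0, -7]
BINARY_OP * → 0 * -7 = 0. Stack: [0]
STORE_FAST v → v=0. Stack: []
LOAD_FAST a → push -7. Stack: [-7]
LOAD_CONST → push 1. Stack: [-7, 1]
BINARY_OP << → -7 << 1 = -14. Stack: [-14]
STORE_FAST x → x=-14. Stack: []
LOAD_FAST_LOAD_FAST x,x → push -14,-14. Stack: [-14, -14]
BINARY_OP * → -14 * -14 = 196. Stack: [196]
STORE_FAST r → r=196. Stack: []
LOAD_CONST → push 9. Stack: [9]
LOAD_FAST a → push -7. Stack: [9, -7]
BINARY_OP + → 9 + -7 = 2. Stack: [2]
STORE_FAST r → r=2. Stack: []
LOAD_CONST → push 6. Stack: [6]
LOAD_FAST r → push 2. Stack: [6, 2]
BINARY_OP * → 6 * 2 = 12. Stack: [12]
STORE_FAST k → k=12. Stack: []
LOAD_FAST k → push 12. Stack: [12]
LOAD_CONST → push 7. Stack: [12, 7]
BINARY_OP + → 12 + 7 = 19. Stack: [19]
STORE_FAST y → y=19. Stack: []
LOAD_FAST v → push 0. Stack: [0]
LOAD_CONST → push 9. Stack: [0, 9]
BINARY_OP - → 0 - 9 = -9. Stack: [-9]
LOAD_CONST → push 0. Stack: [-9, 0]
BINARY_OP * → -9 * 0 = 0. Stack: [0]
STORE_FAST x → x=0. Stack: []
LOAD_CONST → push 32. Stack: [32]
STORE_FAST n → n=32. Stack: []
LOAD_FAST n → push 32. Stack: [32]
RETURN_VALUE → return 32.

32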